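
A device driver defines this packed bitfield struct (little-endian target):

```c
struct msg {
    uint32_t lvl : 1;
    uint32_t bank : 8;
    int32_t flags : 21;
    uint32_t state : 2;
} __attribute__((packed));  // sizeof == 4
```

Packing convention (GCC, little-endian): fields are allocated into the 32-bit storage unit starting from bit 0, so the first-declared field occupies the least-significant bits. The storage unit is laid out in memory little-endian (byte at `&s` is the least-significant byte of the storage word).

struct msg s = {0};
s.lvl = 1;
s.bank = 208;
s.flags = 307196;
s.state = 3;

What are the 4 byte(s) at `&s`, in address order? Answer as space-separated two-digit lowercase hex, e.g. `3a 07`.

a1 f9 5f c9

lvl:1 = 1 → 0x1 << 0 → word 0x00000001
bank:8 = 208 → 0xd0 << 1 → word 0x000001a1
flags:21 = 307196 → 0x4affc << 9 → word 0x095ff9a1
state:2 = 3 → 0x3 << 30 → word 0xc95ff9a1
word = 0xc95ff9a1 → little-endian bytes:
  [0]=0xa1  [1]=0xf9  [2]=0x5f  [3]=0xc9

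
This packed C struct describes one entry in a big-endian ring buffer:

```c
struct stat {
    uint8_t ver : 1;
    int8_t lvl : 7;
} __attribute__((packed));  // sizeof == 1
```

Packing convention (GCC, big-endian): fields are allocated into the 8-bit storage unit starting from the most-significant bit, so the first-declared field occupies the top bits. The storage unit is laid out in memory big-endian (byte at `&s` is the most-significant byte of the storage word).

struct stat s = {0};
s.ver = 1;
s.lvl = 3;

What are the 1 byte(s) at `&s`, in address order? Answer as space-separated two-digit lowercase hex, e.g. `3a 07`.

83

ver:1 = 1 → 0x1 << 7 → word 0x80
lvl:7 = 3 → 0x3 << 0 → word 0x83
word = 0x83 → big-endian bytes:
  [0]=0x83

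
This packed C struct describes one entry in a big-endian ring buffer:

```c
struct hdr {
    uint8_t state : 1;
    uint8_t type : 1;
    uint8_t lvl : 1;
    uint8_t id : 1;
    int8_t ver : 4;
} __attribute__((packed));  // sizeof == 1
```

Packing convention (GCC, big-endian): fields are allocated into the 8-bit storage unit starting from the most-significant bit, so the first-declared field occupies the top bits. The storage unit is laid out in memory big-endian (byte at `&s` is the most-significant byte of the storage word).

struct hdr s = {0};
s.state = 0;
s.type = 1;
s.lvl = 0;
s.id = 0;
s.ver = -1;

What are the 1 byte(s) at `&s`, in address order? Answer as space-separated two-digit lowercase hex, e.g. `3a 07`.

[7+:1] state=0 & 0x1 = 0x0; word=0x00
[6+:1] type=1 & 0x1 = 0x1; word=0x40
[5+:1] lvl=0 & 0x1 = 0x0; word=0x40
[4+:1] id=0 & 0x1 = 0x0; word=0x40
[0+:4] ver=-1 & 0xf = 0xf; word=0x4f
word = 0x4f → big-endian bytes:
  [0]=0x4f

4f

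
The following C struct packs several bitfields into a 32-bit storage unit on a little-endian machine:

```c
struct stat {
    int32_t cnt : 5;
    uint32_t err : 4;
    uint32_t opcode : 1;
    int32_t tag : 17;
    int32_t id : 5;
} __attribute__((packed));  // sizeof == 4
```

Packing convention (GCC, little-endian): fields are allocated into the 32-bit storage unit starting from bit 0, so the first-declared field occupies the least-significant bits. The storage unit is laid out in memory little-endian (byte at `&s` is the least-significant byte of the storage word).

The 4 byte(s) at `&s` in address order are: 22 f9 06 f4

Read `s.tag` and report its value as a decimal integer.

[0]=0x22 [1]=0xf9 [2]=0x06 [3]=0xf4 (little-endian) → word 0xf406f922
cnt [0+:5] = (word>>0) & 0x1f = 2
err [5+:4] = (word>>5) & 0xf = 9
opcode [9+:1] = (word>>9) & 0x1 = 0
tag [10+:17] = (word>>10) & 0x1ffff = 65982  ←
id [27+:5] = (word>>27) & 0x1f = 30
tag signed 17b, MSB=1: 65982 - 131072 = -65090

-65090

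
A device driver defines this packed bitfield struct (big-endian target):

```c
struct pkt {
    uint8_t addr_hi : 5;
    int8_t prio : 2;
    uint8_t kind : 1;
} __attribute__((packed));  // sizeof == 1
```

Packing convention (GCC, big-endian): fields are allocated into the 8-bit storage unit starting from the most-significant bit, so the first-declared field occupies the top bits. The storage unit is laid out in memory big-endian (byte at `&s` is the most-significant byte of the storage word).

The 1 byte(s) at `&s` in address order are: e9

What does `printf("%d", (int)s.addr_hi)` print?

[0]=0xe9 (big-endian) → word 0xe9
addr_hi:5 @ bit 3 → (0xe9>>3)&0x1f = 0x1d  ←
prio:2 @ bit 1 → (0xe9>>1)&0x3 = 0x0
kind:1 @ bit 0 → (0xe9>>0)&0x1 = 0x1

29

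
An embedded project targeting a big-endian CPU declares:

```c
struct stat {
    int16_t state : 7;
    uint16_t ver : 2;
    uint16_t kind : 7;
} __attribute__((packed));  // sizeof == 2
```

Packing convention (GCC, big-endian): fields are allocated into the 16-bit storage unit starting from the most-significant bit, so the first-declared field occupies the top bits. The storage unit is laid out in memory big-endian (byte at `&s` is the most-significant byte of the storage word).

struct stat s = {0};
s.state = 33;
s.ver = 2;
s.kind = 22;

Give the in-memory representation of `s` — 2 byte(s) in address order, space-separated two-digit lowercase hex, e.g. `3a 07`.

43 16

state (7b) val=33 bits=0x21 at bit 9: 0x4200
ver (2b) val=2 bits=0x2 at bit 7: 0x4300
kind (7b) val=22 bits=0x16 at bit 0: 0x4316
word = 0x4316 → big-endian bytes:
  [0]=0x43  [1]=0x16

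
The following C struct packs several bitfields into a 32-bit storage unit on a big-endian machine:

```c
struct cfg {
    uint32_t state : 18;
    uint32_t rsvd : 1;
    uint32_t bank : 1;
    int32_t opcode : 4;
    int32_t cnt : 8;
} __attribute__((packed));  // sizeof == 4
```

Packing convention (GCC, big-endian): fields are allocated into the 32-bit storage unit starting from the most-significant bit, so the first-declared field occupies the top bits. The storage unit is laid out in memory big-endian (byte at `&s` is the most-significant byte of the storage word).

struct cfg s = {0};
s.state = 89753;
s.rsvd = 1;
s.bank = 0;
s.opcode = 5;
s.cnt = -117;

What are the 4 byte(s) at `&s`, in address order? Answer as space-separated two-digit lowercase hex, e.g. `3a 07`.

state:18 = 89753 → 0x15e99 << 14 → word 0x57a64000
rsvd:1 = 1 → 0x1 << 13 → word 0x57a66000
bank:1 = 0 → 0x0 << 12 → word 0x57a66000
opcode:4 = 5 → 0x5 << 8 → word 0x57a66500
cnt:8 = -117 → 0x8b << 0 → word 0x57a6658b
word = 0x57a6658b → big-endian bytes:
  [0]=0x57  [1]=0xa6  [2]=0x65  [3]=0x8b

57 a6 65 8b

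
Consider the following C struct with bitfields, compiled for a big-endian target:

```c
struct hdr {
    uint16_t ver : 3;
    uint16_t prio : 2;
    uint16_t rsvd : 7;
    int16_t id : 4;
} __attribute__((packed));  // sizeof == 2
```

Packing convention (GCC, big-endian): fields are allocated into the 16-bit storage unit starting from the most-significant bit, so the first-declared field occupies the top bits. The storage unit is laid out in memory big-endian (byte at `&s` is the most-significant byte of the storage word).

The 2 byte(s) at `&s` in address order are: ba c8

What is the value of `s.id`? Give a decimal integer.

[0]=0xba [1]=0xc8 (big-endian) → word 0xbac8
ver:3 @ bit 13 → (0xbac8>>13)&0x7 = 0x5
prio:2 @ bit 11 → (0xbac8>>11)&0x3 = 0x3
rsvd:7 @ bit 4 → (0xbac8>>4)&0x7f = 0x2c
id:4 @ bit 0 → (0xbac8>>0)&0xf = 0x8  ←
id signed 4b, MSB=1: 8 - 16 = -8

-8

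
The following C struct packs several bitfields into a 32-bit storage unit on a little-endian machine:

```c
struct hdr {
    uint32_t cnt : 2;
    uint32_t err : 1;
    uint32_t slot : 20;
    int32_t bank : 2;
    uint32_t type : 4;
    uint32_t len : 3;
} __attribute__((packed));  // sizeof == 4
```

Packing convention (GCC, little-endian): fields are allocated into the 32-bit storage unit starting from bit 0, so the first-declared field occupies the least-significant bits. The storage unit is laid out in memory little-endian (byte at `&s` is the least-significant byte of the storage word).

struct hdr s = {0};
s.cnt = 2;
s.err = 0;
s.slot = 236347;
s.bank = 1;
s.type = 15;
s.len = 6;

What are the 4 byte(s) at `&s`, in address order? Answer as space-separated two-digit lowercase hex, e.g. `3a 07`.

da d9 9c de

cnt (2b) val=2 bits=0x2 at bit 0: 0x00000002
err (1b) val=0 bits=0x0 at bit 2: 0x00000002
slot (20b) val=236347 bits=0x39b3b at bit 3: 0x001cd9da
bank (2b) val=1 bits=0x1 at bit 23: 0x009cd9da
type (4b) val=15 bits=0xf at bit 25: 0x1e9cd9da
len (3b) val=6 bits=0x6 at bit 29: 0xde9cd9da
word = 0xde9cd9da → little-endian bytes:
  [0]=0xda  [1]=0xd9  [2]=0x9c  [3]=0xde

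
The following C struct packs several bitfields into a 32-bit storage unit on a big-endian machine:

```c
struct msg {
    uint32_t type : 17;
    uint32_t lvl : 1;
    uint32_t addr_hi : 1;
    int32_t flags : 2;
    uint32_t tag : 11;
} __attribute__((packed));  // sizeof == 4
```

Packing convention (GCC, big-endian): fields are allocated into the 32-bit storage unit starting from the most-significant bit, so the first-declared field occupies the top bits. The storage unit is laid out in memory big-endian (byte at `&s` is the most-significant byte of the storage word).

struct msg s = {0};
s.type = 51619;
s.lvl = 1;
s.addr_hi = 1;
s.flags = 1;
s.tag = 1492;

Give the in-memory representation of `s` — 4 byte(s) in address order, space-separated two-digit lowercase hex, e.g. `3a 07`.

64 d1 ed d4

type:17 = 51619 → 0xc9a3 << 15 → word 0x64d18000
lvl:1 = 1 → 0x1 << 14 → word 0x64d1c000
addr_hi:1 = 1 → 0x1 << 13 → word 0x64d1e000
flags:2 = 1 → 0x1 << 11 → word 0x64d1e800
tag:11 = 1492 → 0x5d4 << 0 → word 0x64d1edd4
word = 0x64d1edd4 → big-endian bytes:
  [0]=0x64  [1]=0xd1  [2]=0xed  [3]=0xd4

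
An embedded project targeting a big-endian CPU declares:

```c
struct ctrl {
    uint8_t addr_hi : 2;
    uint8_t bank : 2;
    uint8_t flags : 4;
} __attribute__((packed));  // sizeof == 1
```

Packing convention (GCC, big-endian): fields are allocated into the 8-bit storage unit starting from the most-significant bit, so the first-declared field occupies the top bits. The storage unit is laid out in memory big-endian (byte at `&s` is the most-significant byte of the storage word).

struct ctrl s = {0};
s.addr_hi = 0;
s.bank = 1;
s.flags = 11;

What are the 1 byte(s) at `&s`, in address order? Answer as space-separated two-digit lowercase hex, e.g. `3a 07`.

1b

[6+:2] addr_hi=0 & 0x3 = 0x0; word=0x00
[4+:2] bank=1 & 0x3 = 0x1; word=0x10
[0+:4] flags=11 & 0xf = 0xb; word=0x1b
word = 0x1b → big-endian bytes:
  [0]=0x1b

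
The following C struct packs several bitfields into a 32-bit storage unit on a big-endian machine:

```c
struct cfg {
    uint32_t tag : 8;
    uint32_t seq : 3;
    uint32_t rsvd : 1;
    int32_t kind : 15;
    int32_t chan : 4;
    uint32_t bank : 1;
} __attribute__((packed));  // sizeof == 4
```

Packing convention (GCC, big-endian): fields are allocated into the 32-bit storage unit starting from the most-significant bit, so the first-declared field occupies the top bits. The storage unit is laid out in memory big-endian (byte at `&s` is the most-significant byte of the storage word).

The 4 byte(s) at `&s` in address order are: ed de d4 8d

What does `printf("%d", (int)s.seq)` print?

[0]=0xed [1]=0xde [2]=0xd4 [3]=0x8d (big-endian) → word 0xedded48d
tag:8 @ bit 24 → (0xedded48d>>24)&0xff = 0xed
seq:3 @ bit 21 → (0xedded48d>>21)&0x7 = 0x6  ←
rsvd:1 @ bit 20 → (0xedded48d>>20)&0x1 = 0x1
kind:15 @ bit 5 → (0xedded48d>>5)&0x7fff = 0x76a4
chan:4 @ bit 1 → (0xedded48d>>1)&0xf = 0x6
bank:1 @ bit 0 → (0xedded48d>>0)&0x1 = 0x1

6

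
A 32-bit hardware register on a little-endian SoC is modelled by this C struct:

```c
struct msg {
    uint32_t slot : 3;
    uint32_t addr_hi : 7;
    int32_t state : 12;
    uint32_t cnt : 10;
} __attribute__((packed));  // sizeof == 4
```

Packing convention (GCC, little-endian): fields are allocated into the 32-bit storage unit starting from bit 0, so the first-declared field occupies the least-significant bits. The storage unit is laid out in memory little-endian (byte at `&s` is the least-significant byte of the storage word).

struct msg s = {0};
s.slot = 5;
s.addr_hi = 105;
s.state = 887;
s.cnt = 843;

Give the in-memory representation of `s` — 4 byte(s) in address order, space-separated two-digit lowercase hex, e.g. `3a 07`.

[0+:3] slot=5 & 0x7 = 0x5; word=0x00000005
[3+:7] addr_hi=105 & 0x7f = 0x69; word=0x0000034d
[10+:12] state=887 & 0xfff = 0x377; word=0x000ddf4d
[22+:10] cnt=843 & 0x3ff = 0x34b; word=0xd2cddf4d
word = 0xd2cddf4d → little-endian bytes:
  [0]=0x4d  [1]=0xdf  [2]=0xcd  [3]=0xd2

4d df cd d2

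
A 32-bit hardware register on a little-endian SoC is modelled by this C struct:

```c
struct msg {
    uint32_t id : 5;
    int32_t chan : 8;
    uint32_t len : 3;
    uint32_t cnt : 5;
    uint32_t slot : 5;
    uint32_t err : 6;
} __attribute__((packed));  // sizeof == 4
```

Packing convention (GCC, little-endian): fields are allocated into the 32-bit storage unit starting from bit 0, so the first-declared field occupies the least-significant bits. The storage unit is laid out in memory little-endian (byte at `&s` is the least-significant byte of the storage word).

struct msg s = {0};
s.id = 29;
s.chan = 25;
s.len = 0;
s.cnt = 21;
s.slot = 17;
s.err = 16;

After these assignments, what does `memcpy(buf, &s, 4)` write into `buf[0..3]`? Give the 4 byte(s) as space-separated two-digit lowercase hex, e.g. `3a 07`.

3d 03 35 42

[0+:5] id=29 & 0x1f = 0x1d; word=0x0000001d
[5+:8] chan=25 & 0xff = 0x19; word=0x0000033d
[13+:3] len=0 & 0x7 = 0x0; word=0x0000033d
[16+:5] cnt=21 & 0x1f = 0x15; word=0x0015033d
[21+:5] slot=17 & 0x1f = 0x11; word=0x0235033d
[26+:6] err=16 & 0x3f = 0x10; word=0x4235033d
word = 0x4235033d → little-endian bytes:
  [0]=0x3d  [1]=0x03  [2]=0x35  [3]=0x42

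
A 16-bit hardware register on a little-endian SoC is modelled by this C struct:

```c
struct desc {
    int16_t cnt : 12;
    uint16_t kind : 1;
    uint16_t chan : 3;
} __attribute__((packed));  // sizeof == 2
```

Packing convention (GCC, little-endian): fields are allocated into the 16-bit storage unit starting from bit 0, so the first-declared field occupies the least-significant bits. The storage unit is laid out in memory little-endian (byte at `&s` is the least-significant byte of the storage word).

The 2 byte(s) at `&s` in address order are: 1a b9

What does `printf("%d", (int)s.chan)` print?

5

[0]=0x1a [1]=0xb9 (little-endian) → word 0xb91a
cnt [0+:12] = (word>>0) & 0xfff = 2330
kind [12+:1] = (word>>12) & 0x1 = 1
chan [13+:3] = (word>>13) & 0x7 = 5  ←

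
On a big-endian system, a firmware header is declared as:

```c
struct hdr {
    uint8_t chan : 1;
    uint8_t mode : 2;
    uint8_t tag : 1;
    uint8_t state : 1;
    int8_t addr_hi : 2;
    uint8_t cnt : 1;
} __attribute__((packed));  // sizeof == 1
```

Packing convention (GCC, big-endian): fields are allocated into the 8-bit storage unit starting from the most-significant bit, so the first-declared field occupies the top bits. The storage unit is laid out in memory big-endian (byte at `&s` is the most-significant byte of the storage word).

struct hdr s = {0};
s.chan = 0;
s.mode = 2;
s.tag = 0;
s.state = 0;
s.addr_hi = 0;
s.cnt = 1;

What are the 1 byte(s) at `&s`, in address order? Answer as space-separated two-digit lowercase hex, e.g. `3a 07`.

41

[7+:1] chan=0 & 0x1 = 0x0; word=0x00
[5+:2] mode=2 & 0x3 = 0x2; word=0x40
[4+:1] tag=0 & 0x1 = 0x0; word=0x40
[3+:1] state=0 & 0x1 = 0x0; word=0x40
[1+:2] addr_hi=0 & 0x3 = 0x0; word=0x40
[0+:1] cnt=1 & 0x1 = 0x1; word=0x41
word = 0x41 → big-endian bytes:
  [0]=0x41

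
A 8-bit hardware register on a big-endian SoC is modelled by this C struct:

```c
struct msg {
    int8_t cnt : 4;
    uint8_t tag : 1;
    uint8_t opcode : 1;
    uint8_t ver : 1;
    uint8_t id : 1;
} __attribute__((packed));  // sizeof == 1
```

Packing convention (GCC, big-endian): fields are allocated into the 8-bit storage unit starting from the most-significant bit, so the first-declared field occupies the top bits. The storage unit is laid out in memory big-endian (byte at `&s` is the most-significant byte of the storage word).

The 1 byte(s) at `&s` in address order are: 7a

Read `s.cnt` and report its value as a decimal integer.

7

[0]=0x7a (big-endian) → word 0x7a
cnt:4 @ bit 4 → (0x7a>>4)&0xf = 0x7  ←
tag:1 @ bit 3 → (0x7a>>3)&0x1 = 0x1
opcode:1 @ bit 2 → (0x7a>>2)&0x1 = 0x0
ver:1 @ bit 1 → (0x7a>>1)&0x1 = 0x1
id:1 @ bit 0 → (0x7a>>0)&0x1 = 0x0
cnt signed 4b, MSB=0: value = 7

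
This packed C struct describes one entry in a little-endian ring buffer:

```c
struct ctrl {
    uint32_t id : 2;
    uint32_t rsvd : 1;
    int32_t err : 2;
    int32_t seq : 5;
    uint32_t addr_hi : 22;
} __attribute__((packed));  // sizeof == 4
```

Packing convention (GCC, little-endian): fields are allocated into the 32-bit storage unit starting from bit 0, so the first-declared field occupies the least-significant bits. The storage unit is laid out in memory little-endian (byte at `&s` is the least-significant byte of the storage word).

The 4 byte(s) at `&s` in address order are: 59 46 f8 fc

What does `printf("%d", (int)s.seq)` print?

[0]=0x59 [1]=0x46 [2]=0xf8 [3]=0xfc (little-endian) → word 0xfcf84659
id:2 @ bit 0 → (0xfcf84659>>0)&0x3 = 0x1
rsvd:1 @ bit 2 → (0xfcf84659>>2)&0x1 = 0x0
err:2 @ bit 3 → (0xfcf84659>>3)&0x3 = 0x3
seq:5 @ bit 5 → (0xfcf84659>>5)&0x1f = 0x12  ←
addr_hi:22 @ bit 10 → (0xfcf84659>>10)&0x3fffff = 0x3f3e11
seq signed 5b, MSB=1: 18 - 32 = -14

-14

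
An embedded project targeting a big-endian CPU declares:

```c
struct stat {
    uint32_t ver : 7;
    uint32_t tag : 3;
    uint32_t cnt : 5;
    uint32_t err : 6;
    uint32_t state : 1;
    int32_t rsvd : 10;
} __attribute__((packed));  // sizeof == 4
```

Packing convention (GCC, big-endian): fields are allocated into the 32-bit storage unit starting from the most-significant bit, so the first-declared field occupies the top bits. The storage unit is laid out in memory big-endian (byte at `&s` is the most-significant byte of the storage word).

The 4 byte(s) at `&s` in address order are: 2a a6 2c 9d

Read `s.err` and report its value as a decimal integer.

5

[0]=0x2a [1]=0xa6 [2]=0x2c [3]=0x9d (big-endian) → word 0x2aa62c9d
ver [25+:7] = (word>>25) & 0x7f = 21
tag [22+:3] = (word>>22) & 0x7 = 2
cnt [17+:5] = (word>>17) & 0x1f = 19
err [11+:6] = (word>>11) & 0x3f = 5  ←
state [10+:1] = (word>>10) & 0x1 = 1
rsvd [0+:10] = (word>>0) & 0x3ff = 157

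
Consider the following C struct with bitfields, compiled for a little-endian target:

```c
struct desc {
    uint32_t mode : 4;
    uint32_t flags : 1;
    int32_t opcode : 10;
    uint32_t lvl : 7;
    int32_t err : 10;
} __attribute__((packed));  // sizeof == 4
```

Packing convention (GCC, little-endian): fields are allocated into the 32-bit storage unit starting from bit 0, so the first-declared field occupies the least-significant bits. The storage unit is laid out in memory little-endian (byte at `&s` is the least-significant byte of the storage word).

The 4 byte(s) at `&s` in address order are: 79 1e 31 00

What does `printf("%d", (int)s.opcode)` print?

243

[0]=0x79 [1]=0x1e [2]=0x31 [3]=0x00 (little-endian) → word 0x00311e79
mode [0+:4] = (word>>0) & 0xf = 9
flags [4+:1] = (word>>4) & 0x1 = 1
opcode [5+:10] = (word>>5) & 0x3ff = 243  ←
lvl [15+:7] = (word>>15) & 0x7f = 98
err [22+:10] = (word>>22) & 0x3ff = 0
opcode signed 10b, MSB=0: value = 243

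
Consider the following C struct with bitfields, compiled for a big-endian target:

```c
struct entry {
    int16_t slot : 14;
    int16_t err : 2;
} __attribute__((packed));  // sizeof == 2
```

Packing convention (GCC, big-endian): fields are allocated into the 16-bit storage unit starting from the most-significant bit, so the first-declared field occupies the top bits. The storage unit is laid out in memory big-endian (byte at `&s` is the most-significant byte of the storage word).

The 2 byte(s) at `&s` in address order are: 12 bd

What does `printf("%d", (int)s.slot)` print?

1199

[0]=0x12 [1]=0xbd (big-endian) → word 0x12bd
slot [2+:14] = (word>>2) & 0x3fff = 1199  ←
err [0+:2] = (word>>0) & 0x3 = 1
slot signed 14b, MSB=0: value = 1199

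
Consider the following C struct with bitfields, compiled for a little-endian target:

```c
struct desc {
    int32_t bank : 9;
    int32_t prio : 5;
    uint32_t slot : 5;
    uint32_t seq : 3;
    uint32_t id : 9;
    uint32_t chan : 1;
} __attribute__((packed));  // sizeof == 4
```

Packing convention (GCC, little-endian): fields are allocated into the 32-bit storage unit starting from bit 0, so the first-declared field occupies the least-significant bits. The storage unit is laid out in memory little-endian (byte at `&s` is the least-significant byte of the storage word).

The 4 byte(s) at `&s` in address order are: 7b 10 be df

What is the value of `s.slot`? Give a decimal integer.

24

[0]=0x7b [1]=0x10 [2]=0xbe [3]=0xdf (little-endian) → word 0xdfbe107b
bank:9 @ bit 0 → (0xdfbe107b>>0)&0x1ff = 0x7b
prio:5 @ bit 9 → (0xdfbe107b>>9)&0x1f = 0x8
slot:5 @ bit 14 → (0xdfbe107b>>14)&0x1f = 0x18  ←
seq:3 @ bit 19 → (0xdfbe107b>>19)&0x7 = 0x7
id:9 @ bit 22 → (0xdfbe107b>>22)&0x1ff = 0x17e
chan:1 @ bit 31 → (0xdfbe107b>>31)&0x1 = 0x1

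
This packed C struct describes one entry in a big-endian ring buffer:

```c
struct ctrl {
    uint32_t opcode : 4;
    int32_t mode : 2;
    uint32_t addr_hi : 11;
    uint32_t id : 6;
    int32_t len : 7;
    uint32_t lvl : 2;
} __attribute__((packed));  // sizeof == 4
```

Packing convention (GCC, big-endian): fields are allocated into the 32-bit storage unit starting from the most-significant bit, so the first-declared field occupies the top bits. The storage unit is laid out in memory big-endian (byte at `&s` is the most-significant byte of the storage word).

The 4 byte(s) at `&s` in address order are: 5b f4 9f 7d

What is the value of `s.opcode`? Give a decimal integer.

[0]=0x5b [1]=0xf4 [2]=0x9f [3]=0x7d (big-endian) → word 0x5bf49f7d
opcode:4 @ bit 28 → (0x5bf49f7d>>28)&0xf = 0x5  ←
mode:2 @ bit 26 → (0x5bf49f7d>>26)&0x3 = 0x2
addr_hi:11 @ bit 15 → (0x5bf49f7d>>15)&0x7ff = 0x7e9
id:6 @ bit 9 → (0x5bf49f7d>>9)&0x3f = 0xf
len:7 @ bit 2 → (0x5bf49f7d>>2)&0x7f = 0x5f
lvl:2 @ bit 0 → (0x5bf49f7d>>0)&0x3 = 0x1

5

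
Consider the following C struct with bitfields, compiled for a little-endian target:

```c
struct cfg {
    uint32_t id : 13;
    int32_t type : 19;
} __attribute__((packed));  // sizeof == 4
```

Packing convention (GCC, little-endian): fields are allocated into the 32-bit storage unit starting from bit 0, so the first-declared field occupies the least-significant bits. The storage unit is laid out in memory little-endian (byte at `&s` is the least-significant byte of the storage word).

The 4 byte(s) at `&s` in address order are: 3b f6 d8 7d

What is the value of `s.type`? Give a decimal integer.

257735

[0]=0x3b [1]=0xf6 [2]=0xd8 [3]=0x7d (little-endian) → word 0x7dd8f63b
id [0+:13] = (word>>0) & 0x1fff = 5691
type [13+:19] = (word>>13) & 0x7ffff = 257735  ←
type signed 19b, MSB=0: value = 257735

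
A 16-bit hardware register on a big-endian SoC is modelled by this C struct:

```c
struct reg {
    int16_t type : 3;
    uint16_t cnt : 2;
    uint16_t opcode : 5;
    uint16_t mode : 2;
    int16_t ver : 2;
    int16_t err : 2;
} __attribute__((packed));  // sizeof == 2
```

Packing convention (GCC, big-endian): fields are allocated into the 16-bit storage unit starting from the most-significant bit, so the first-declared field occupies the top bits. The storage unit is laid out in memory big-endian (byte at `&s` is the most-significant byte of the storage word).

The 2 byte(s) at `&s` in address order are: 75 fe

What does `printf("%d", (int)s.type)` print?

[0]=0x75 [1]=0xfe (big-endian) → word 0x75fe
type:3 @ bit 13 → (0x75fe>>13)&0x7 = 0x3  ←
cnt:2 @ bit 11 → (0x75fe>>11)&0x3 = 0x2
opcode:5 @ bit 6 → (0x75fe>>6)&0x1f = 0x17
mode:2 @ bit 4 → (0x75fe>>4)&0x3 = 0x3
ver:2 @ bit 2 → (0x75fe>>2)&0x3 = 0x3
err:2 @ bit 0 → (0x75fe>>0)&0x3 = 0x2
type signed 3b, MSB=0: value = 3

3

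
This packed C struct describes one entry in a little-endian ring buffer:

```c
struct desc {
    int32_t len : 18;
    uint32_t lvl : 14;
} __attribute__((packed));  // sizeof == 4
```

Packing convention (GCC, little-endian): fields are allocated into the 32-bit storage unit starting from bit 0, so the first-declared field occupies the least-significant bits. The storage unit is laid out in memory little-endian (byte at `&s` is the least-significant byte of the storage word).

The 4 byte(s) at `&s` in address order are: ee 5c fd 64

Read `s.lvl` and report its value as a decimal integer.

[0]=0xee [1]=0x5c [2]=0xfd [3]=0x64 (little-endian) → word 0x64fd5cee
len [0+:18] = (word>>0) & 0x3ffff = 89326
lvl [18+:14] = (word>>18) & 0x3fff = 6463  ←

6463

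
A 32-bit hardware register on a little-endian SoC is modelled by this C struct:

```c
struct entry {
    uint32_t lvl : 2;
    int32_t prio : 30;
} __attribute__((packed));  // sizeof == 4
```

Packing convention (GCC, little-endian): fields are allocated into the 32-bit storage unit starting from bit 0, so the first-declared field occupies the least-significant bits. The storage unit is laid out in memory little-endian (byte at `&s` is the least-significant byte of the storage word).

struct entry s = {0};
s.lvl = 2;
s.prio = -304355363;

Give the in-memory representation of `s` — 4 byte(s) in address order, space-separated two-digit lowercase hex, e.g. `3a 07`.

76 9f 6f b7

[0+:2] lvl=2 & 0x3 = 0x2; word=0x00000002
[2+:30] prio=-304355363 & 0x3fffffff = 0x2ddbe7dd; word=0xb76f9f76
word = 0xb76f9f76 → little-endian bytes:
  [0]=0x76  [1]=0x9f  [2]=0x6f  [3]=0xb7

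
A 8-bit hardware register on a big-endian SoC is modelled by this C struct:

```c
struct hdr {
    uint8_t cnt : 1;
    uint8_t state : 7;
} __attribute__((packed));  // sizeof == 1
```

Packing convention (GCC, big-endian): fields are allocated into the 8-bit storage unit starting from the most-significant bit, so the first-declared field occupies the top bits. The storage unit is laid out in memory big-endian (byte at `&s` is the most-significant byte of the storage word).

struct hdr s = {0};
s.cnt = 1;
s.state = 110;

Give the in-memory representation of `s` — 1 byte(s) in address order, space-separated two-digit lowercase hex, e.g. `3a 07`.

cnt (1b) val=1 bits=0x1 at bit 7: 0x80
state (7b) val=110 bits=0x6e at bit 0: 0xee
word = 0xee → big-endian bytes:
  [0]=0xee

ee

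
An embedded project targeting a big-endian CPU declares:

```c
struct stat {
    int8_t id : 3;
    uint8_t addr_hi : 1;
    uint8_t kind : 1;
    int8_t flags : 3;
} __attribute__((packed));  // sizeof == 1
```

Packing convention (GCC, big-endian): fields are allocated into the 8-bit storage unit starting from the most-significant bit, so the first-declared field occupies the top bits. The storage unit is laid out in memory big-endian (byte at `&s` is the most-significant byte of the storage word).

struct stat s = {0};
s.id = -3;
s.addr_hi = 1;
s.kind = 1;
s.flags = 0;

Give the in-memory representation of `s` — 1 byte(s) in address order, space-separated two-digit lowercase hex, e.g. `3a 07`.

id:3 = -3 → 0x5 << 5 → word 0xa0
addr_hi:1 = 1 → 0x1 << 4 → word 0xb0
kind:1 = 1 → 0x1 << 3 → word 0xb8
flags:3 = 0 → 0x0 << 0 → word 0xb8
word = 0xb8 → big-endian bytes:
  [0]=0xb8

b8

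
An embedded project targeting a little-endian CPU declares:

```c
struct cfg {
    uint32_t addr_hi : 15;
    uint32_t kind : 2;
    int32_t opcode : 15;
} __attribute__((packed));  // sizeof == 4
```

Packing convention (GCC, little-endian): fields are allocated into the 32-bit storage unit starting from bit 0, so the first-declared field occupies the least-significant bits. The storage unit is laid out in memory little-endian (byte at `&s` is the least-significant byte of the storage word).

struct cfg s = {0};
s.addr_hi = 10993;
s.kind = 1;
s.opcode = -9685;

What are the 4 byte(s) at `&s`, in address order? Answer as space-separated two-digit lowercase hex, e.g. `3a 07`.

f1 aa 56 b4

addr_hi (15b) val=10993 bits=0x2af1 at bit 0: 0x00002af1
kind (2b) val=1 bits=0x1 at bit 15: 0x0000aaf1
opcode (15b) val=-9685 bits=0x5a2b at bit 17: 0xb456aaf1
word = 0xb456aaf1 → little-endian bytes:
  [0]=0xf1  [1]=0xaa  [2]=0x56  [3]=0xb4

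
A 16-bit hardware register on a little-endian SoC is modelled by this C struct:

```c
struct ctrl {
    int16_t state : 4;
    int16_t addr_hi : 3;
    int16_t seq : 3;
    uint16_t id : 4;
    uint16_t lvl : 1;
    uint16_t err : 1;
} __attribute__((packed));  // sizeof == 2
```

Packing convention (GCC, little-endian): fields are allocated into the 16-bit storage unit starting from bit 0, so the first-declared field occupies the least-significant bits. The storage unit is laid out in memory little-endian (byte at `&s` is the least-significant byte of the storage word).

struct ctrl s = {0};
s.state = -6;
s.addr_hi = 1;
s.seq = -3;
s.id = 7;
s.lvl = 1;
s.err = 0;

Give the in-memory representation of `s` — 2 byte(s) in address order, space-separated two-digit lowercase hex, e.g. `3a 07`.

state (4b) val=-6 bits=0xa at bit 0: 0x000a
addr_hi (3b) val=1 bits=0x1 at bit 4: 0x001a
seq (3b) val=-3 bits=0x5 at bit 7: 0x029a
id (4b) val=7 bits=0x7 at bit 10: 0x1e9a
lvl (1b) val=1 bits=0x1 at bit 14: 0x5e9a
err (1b) val=0 bits=0x0 at bit 15: 0x5e9a
word = 0x5e9a → little-endian bytes:
  [0]=0x9a  [1]=0x5e

9a 5e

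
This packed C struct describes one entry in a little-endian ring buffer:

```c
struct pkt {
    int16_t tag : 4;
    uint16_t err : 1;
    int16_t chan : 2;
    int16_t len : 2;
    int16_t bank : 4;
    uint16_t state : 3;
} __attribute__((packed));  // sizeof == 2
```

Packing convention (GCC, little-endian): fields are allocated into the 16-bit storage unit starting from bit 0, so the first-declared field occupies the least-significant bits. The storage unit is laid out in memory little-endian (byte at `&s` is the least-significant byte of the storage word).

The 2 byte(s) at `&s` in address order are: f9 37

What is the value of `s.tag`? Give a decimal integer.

[0]=0xf9 [1]=0x37 (little-endian) → word 0x37f9
tag:4 @ bit 0 → (0x37f9>>0)&0xf = 0x9  ←
err:1 @ bit 4 → (0x37f9>>4)&0x1 = 0x1
chan:2 @ bit 5 → (0x37f9>>5)&0x3 = 0x3
len:2 @ bit 7 → (0x37f9>>7)&0x3 = 0x3
bank:4 @ bit 9 → (0x37f9>>9)&0xf = 0xb
state:3 @ bit 13 → (0x37f9>>13)&0x7 = 0x1
tag signed 4b, MSB=1: 9 - 16 = -7

-7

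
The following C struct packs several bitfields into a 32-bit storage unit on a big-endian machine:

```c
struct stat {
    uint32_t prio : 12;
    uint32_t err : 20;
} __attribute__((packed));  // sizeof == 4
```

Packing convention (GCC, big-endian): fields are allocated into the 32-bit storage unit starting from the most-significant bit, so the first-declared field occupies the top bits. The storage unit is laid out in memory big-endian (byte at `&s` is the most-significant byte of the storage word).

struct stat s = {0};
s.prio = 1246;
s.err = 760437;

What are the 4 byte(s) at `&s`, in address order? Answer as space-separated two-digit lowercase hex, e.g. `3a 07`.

4d eb 9a 75

[20+:12] prio=1246 & 0xfff = 0x4de; word=0x4de00000
[0+:20] err=760437 & 0xfffff = 0xb9a75; word=0x4deb9a75
word = 0x4deb9a75 → big-endian bytes:
  [0]=0x4d  [1]=0xeb  [2]=0x9a  [3]=0x75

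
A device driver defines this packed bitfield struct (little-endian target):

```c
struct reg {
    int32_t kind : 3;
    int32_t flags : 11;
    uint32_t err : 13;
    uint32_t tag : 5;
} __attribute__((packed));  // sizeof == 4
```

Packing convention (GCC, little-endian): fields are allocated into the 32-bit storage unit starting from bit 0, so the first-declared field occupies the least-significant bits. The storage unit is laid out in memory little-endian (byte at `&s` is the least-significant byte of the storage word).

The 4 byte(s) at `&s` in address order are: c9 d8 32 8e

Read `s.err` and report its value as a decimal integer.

6347

[0]=0xc9 [1]=0xd8 [2]=0x32 [3]=0x8e (little-endian) → word 0x8e32d8c9
kind:3 @ bit 0 → (0x8e32d8c9>>0)&0x7 = 0x1
flags:11 @ bit 3 → (0x8e32d8c9>>3)&0x7ff = 0x319
err:13 @ bit 14 → (0x8e32d8c9>>14)&0x1fff = 0x18cb  ←
tag:5 @ bit 27 → (0x8e32d8c9>>27)&0x1f = 0x11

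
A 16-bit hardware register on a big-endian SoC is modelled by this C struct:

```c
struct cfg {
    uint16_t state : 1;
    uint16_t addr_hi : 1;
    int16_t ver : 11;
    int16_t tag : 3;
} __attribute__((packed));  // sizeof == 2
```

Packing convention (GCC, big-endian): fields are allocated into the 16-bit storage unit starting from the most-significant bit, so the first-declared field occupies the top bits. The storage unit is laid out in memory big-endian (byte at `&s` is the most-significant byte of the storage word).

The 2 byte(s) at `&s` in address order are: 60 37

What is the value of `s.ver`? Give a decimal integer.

-1018

[0]=0x60 [1]=0x37 (big-endian) → word 0x6037
state [15+:1] = (word>>15) & 0x1 = 0
addr_hi [14+:1] = (word>>14) & 0x1 = 1
ver [3+:11] = (word>>3) & 0x7ff = 1030  ←
tag [0+:3] = (word>>0) & 0x7 = 7
ver signed 11b, MSB=1: 1030 - 2048 = -1018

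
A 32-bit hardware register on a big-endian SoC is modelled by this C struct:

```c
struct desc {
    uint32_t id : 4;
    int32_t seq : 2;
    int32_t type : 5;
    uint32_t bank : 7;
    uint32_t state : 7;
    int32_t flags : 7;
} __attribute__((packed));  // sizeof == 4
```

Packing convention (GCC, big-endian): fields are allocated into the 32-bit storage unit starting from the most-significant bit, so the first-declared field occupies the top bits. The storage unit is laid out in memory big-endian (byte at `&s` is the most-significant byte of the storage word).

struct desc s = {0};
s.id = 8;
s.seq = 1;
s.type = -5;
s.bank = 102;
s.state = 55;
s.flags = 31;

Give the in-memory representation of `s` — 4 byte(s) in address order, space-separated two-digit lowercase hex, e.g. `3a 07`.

87 79 9b 9f

id:4 = 8 → 0x8 << 28 → word 0x80000000
seq:2 = 1 → 0x1 << 26 → word 0x84000000
type:5 = -5 → 0x1b << 21 → word 0x87600000
bank:7 = 102 → 0x66 << 14 → word 0x87798000
state:7 = 55 → 0x37 << 7 → word 0x87799b80
flags:7 = 31 → 0x1f << 0 → word 0x87799b9f
word = 0x87799b9f → big-endian bytes:
  [0]=0x87  [1]=0x79  [2]=0x9b  [3]=0x9f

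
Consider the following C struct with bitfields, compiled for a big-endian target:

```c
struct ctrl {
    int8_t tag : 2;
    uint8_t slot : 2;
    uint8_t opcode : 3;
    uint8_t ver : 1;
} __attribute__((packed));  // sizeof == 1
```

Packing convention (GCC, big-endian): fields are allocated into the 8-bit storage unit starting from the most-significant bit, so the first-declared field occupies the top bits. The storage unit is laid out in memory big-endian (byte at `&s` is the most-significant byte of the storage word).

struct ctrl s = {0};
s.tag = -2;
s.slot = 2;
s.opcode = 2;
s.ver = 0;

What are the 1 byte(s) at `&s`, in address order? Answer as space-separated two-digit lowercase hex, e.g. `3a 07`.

a4

[6+:2] tag=-2 & 0x3 = 0x2; word=0x80
[4+:2] slot=2 & 0x3 = 0x2; word=0xa0
[1+:3] opcode=2 & 0x7 = 0x2; word=0xa4
[0+:1] ver=0 & 0x1 = 0x0; word=0xa4
word = 0xa4 → big-endian bytes:
  [0]=0xa4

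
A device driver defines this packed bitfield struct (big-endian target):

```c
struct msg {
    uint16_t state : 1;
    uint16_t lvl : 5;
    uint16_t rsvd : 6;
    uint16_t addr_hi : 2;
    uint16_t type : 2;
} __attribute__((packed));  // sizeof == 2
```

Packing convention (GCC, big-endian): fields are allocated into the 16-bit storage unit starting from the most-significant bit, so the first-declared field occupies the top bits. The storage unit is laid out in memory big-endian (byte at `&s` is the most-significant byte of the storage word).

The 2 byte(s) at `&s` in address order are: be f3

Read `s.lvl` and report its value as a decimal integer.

[0]=0xbe [1]=0xf3 (big-endian) → word 0xbef3
state [15+:1] = (word>>15) & 0x1 = 1
lvl [10+:5] = (word>>10) & 0x1f = 15  ←
rsvd [4+:6] = (word>>4) & 0x3f = 47
addr_hi [2+:2] = (word>>2) & 0x3 = 0
type [0+:2] = (word>>0) & 0x3 = 3

15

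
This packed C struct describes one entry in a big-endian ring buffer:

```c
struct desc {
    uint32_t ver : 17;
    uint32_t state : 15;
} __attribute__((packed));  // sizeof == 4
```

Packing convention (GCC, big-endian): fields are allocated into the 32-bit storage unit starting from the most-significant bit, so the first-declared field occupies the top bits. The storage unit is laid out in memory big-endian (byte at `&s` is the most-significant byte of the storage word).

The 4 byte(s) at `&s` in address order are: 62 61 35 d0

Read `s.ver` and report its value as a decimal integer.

[0]=0x62 [1]=0x61 [2]=0x35 [3]=0xd0 (big-endian) → word 0x626135d0
ver [15+:17] = (word>>15) & 0x1ffff = 50370  ←
state [0+:15] = (word>>0) & 0x7fff = 13776

50370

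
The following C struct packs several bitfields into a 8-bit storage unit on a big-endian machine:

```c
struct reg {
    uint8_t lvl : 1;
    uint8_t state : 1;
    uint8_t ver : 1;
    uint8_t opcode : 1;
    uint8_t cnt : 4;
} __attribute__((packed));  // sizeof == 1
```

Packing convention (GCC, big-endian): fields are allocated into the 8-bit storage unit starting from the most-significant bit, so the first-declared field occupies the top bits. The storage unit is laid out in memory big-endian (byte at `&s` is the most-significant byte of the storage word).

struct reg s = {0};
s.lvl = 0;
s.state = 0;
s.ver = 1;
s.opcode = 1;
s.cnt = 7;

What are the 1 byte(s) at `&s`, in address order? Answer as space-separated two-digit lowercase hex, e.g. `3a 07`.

[7+:1] lvl=0 & 0x1 = 0x0; word=0x00
[6+:1] state=0 & 0x1 = 0x0; word=0x00
[5+:1] ver=1 & 0x1 = 0x1; word=0x20
[4+:1] opcode=1 & 0x1 = 0x1; word=0x30
[0+:4] cnt=7 & 0xf = 0x7; word=0x37
word = 0x37 → big-endian bytes:
  [0]=0x37

37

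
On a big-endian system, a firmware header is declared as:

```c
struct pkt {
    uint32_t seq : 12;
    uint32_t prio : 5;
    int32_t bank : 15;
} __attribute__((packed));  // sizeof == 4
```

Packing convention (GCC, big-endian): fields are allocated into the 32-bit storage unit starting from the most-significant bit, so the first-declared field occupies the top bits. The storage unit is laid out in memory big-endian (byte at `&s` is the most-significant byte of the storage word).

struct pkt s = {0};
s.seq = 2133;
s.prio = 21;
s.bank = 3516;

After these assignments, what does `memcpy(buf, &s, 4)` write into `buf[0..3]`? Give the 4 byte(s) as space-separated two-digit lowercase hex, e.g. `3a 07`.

[20+:12] seq=2133 & 0xfff = 0x855; word=0x85500000
[15+:5] prio=21 & 0x1f = 0x15; word=0x855a8000
[0+:15] bank=3516 & 0x7fff = 0xdbc; word=0x855a8dbc
word = 0x855a8dbc → big-endian bytes:
  [0]=0x85  [1]=0x5a  [2]=0x8d  [3]=0xbc

85 5a 8d bc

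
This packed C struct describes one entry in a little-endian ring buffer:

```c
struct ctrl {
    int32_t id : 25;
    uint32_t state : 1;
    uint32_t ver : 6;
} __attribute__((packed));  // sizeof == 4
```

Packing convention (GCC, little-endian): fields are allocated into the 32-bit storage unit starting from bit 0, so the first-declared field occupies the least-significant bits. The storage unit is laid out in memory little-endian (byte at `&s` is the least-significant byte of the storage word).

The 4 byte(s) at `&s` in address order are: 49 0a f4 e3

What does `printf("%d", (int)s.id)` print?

-783799

[0]=0x49 [1]=0x0a [2]=0xf4 [3]=0xe3 (little-endian) → word 0xe3f40a49
id [0+:25] = (word>>0) & 0x1ffffff = 32770633  ←
state [25+:1] = (word>>25) & 0x1 = 1
ver [26+:6] = (word>>26) & 0x3f = 56
id signed 25b, MSB=1: 32770633 - 33554432 = -783799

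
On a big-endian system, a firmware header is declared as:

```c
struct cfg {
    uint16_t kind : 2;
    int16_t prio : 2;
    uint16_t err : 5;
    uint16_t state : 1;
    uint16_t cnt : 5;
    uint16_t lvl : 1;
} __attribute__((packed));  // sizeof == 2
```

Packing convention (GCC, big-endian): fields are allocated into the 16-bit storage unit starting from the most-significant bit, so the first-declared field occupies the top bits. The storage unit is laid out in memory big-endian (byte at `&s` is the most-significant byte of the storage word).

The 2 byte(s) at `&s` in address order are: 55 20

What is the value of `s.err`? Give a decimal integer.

10

[0]=0x55 [1]=0x20 (big-endian) → word 0x5520
kind:2 @ bit 14 → (0x5520>>14)&0x3 = 0x1
prio:2 @ bit 12 → (0x5520>>12)&0x3 = 0x1
err:5 @ bit 7 → (0x5520>>7)&0x1f = 0xa  ←
state:1 @ bit 6 → (0x5520>>6)&0x1 = 0x0
cnt:5 @ bit 1 → (0x5520>>1)&0x1f = 0x10
lvl:1 @ bit 0 → (0x5520>>0)&0x1 = 0x0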